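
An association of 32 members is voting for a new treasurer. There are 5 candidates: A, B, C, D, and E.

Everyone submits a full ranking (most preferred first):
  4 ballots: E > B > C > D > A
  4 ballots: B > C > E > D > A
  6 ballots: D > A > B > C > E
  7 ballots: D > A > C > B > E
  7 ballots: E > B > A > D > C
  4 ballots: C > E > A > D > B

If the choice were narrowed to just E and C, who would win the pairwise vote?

C

E is ranked above C on 11 ballots; C above E on 21.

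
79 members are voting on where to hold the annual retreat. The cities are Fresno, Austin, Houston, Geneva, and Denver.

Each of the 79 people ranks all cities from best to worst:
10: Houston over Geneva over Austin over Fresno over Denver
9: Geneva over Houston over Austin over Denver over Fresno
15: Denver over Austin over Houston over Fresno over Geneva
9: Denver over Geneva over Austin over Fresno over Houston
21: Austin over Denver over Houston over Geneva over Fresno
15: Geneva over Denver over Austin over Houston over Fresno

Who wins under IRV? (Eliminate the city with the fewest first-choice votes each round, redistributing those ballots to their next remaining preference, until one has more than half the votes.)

Round 1: Fresno 0, Austin 21, Houston 10, Geneva 24, Denver 24. Fresno eliminated.
Round 2: Austin 21, Houston 10, Geneva 24, Denver 24. Houston eliminated.
Round 3: Austin 21, Geneva 34, Denver 24. Austin eliminated.
Round 4: Geneva 34, Denver 45. Denver has a majority (≥40).

Denver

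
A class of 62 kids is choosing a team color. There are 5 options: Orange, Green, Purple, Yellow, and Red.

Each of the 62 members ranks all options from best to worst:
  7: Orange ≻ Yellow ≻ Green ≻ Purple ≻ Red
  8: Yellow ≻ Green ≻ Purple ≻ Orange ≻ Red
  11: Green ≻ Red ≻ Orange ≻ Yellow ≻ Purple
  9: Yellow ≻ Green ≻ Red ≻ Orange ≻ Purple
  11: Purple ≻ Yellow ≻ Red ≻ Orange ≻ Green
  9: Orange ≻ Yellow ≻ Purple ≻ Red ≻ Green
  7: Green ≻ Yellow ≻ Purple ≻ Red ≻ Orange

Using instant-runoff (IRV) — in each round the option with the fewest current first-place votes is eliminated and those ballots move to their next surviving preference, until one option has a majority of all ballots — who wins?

Yellow

Round 1: Orange 16, Green 18, Purple 11, Yellow 17, Red 0. Red eliminated.
Round 2: Orange 16, Green 18, Purple 11, Yellow 17. Purple eliminated.
Round 3: Orange 16, Green 18, Yellow 28. Orange eliminated.
Round 4: Green 18, Yellow 44. Yellow has a majority (≥32).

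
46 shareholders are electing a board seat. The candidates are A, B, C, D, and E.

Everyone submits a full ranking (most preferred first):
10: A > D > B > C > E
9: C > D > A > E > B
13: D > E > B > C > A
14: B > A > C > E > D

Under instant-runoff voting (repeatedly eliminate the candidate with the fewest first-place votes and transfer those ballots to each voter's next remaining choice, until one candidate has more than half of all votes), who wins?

Round 1: A 10, B 14, C 9, D 13, E 0. E eliminated.
Round 2: A 10, B 14, C 9, D 13. C eliminated.
Round 3: A 10, B 14, D 22. A eliminated.
Round 4: B 14, D 32. D has a majority (≥24).

D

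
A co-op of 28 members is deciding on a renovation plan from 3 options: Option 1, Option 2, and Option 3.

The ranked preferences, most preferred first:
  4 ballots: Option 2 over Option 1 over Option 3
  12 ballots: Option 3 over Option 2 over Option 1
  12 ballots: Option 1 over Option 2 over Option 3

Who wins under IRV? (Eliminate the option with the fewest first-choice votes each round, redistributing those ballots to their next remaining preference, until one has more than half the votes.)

Option 1

Round 1: Option 1 12, Option 2 4, Option 3 12. Option 2 eliminated.
Round 2: Option 1 16, Option 3 12. Option 1 has a majority (≥15).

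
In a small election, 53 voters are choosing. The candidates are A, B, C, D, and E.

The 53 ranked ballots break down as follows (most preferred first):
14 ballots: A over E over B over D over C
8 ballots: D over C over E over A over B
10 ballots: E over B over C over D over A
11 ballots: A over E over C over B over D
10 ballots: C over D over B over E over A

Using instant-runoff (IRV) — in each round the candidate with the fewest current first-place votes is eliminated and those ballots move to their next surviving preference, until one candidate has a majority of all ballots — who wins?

Round 1: A 25, B 0, C 10, D 8, E 10. B eliminated.
Round 2: A 25, C 10, D 8, E 10. D eliminated.
Round 3: A 25, C 18, E 10. E eliminated.
Round 4: A 25, C 28. C has a majority (≥27).

C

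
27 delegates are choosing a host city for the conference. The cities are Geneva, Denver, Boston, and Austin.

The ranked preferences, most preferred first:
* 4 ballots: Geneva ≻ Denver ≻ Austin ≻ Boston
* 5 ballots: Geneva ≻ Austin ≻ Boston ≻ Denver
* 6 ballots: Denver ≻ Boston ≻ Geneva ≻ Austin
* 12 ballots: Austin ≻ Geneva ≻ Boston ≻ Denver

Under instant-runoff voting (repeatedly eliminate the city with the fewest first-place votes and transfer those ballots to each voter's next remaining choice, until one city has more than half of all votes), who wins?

Geneva

Round 1: Geneva 9, Denver 6, Boston 0, Austin 12. Boston eliminated.
Round 2: Geneva 9, Denver 6, Austin 12. Denver eliminated.
Round 3: Geneva 15, Austin 12. Geneva has a majority (≥14).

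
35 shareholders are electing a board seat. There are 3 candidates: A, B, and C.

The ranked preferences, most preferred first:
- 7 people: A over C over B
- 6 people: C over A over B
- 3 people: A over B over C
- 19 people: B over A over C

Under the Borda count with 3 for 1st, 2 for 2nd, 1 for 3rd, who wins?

A

A: 7×3 + 6×2 + 3×3 + 19×2 = 80
B: 7×1 + 6×1 + 3×2 + 19×3 = 76
C: 7×2 + 6×3 + 3×1 + 19×1 = 54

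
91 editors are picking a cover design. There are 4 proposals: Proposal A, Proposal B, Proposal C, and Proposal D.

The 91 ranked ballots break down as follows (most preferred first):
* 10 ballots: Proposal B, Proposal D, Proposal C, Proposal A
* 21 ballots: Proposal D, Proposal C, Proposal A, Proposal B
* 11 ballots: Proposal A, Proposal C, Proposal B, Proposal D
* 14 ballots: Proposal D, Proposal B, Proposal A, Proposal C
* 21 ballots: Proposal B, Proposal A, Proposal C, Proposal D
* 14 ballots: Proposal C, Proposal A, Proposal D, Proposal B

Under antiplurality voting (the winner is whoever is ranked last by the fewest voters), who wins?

Proposal A

Last-place votes: Proposal A 10, Proposal B 35, Proposal C 14, Proposal D 32.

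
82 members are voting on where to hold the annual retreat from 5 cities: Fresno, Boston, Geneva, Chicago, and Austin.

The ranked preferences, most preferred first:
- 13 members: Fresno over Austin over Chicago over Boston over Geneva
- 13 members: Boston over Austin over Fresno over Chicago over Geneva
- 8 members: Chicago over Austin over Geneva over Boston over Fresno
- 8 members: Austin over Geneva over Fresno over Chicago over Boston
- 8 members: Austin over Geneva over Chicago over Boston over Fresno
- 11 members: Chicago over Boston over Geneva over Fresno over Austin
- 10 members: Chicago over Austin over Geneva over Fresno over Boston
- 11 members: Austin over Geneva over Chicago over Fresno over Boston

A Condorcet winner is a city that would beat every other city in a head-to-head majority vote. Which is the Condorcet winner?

Austin

Austin vs Fresno: 58–24
Austin vs Boston: 58–24
Austin vs Geneva: 71–11
Austin vs Chicago: 53–29
Austin beats every other city.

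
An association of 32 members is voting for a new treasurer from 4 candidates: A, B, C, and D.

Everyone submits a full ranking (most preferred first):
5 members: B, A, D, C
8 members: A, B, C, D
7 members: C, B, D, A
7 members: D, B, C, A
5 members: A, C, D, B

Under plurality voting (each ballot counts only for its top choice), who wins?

A

First-place votes: A 13, B 5, C 7, D 7.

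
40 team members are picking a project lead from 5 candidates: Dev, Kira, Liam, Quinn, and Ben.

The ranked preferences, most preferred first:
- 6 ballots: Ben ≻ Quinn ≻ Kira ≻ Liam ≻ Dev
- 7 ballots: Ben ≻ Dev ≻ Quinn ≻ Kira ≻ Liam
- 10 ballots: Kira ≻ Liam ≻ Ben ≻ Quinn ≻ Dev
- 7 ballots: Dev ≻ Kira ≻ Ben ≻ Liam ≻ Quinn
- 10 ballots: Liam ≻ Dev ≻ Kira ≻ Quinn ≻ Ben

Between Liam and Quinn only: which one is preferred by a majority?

Liam

Liam is ranked above Quinn on 27 ballots; Quinn above Liam on 13.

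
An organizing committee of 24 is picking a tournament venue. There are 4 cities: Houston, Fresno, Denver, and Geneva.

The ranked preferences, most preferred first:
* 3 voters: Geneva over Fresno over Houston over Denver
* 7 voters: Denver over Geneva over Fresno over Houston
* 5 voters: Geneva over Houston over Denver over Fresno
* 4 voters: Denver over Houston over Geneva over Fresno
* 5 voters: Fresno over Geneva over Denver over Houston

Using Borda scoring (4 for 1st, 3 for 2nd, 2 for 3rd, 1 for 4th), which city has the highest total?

Geneva

Houston: 3×2 + 7×1 + 5×3 + 4×3 + 5×1 = 45
Fresno: 3×3 + 7×2 + 5×1 + 4×1 + 5×4 = 52
Denver: 3×1 + 7×4 + 5×2 + 4×4 + 5×2 = 67
Geneva: 3×4 + 7×3 + 5×4 + 4×2 + 5×3 = 76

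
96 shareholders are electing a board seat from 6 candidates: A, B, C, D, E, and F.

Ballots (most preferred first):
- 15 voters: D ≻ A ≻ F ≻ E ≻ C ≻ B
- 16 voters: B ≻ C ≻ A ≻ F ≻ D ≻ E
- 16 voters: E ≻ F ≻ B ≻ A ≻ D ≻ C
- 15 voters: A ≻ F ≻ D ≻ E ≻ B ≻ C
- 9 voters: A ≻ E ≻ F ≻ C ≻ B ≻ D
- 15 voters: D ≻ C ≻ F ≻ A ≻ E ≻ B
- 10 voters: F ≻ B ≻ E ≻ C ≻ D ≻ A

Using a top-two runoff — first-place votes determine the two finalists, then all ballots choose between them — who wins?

Round 1 first-place votes: A 24, B 16, C 0, D 30, E 16, F 10. D and A advance.
Runoff: D is ranked above A on 40 ballots, A above D on 56.

A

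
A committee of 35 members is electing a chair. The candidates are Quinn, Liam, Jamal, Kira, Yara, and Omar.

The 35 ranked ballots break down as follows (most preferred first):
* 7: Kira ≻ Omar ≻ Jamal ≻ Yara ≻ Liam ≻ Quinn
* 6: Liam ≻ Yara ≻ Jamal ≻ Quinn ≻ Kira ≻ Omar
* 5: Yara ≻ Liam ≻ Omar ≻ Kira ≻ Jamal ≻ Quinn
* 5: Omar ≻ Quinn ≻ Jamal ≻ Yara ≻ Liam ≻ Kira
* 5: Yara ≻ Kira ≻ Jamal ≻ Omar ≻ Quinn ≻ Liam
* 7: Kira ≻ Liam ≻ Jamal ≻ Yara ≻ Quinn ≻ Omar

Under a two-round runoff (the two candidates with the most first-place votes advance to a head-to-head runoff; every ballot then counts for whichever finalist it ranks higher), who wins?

Yara

Round 1 first-place votes: Quinn 0, Liam 6, Jamal 0, Kira 14, Yara 10, Omar 5. Kira and Yara advance.
Runoff: Kira is ranked above Yara on 14 ballots, Yara above Kira on 21.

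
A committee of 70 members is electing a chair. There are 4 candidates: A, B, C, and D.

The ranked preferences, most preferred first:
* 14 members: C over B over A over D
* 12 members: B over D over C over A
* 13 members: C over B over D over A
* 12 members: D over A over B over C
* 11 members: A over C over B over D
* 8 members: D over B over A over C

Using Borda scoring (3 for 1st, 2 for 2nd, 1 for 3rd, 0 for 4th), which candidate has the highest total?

A: 14×1 + 12×0 + 13×0 + 12×2 + 11×3 + 8×1 = 79
B: 14×2 + 12×3 + 13×2 + 12×1 + 11×1 + 8×2 = 129
C: 14×3 + 12×1 + 13×3 + 12×0 + 11×2 + 8×0 = 115
D: 14×0 + 12×2 + 13×1 + 12×3 + 11×0 + 8×3 = 97

B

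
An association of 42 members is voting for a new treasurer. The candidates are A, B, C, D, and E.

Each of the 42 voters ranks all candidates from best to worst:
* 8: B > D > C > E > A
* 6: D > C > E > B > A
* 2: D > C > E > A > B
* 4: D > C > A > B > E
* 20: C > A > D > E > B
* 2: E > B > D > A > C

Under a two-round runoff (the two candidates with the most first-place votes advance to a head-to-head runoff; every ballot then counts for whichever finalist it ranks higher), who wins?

D

Round 1 first-place votes: A 0, B 8, C 20, D 12, E 2. C and D advance.
Runoff: C is ranked above D on 20 ballots, D above C on 22.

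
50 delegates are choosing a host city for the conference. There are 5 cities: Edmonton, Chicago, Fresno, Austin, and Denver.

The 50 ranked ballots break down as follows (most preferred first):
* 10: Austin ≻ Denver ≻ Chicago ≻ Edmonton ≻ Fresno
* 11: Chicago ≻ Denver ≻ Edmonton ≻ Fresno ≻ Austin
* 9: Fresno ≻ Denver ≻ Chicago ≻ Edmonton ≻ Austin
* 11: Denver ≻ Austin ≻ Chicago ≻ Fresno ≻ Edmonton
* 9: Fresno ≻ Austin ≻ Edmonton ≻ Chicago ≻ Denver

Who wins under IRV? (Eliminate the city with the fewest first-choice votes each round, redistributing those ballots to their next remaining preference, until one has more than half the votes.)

Round 1: Edmonton 0, Chicago 11, Fresno 18, Austin 10, Denver 11. Edmonton eliminated.
Round 2: Chicago 11, Fresno 18, Austin 10, Denver 11. Austin eliminated.
Round 3: Chicago 11, Fresno 18, Denver 21. Chicago eliminated.
Round 4: Fresno 18, Denver 32. Denver has a majority (≥26).

Denver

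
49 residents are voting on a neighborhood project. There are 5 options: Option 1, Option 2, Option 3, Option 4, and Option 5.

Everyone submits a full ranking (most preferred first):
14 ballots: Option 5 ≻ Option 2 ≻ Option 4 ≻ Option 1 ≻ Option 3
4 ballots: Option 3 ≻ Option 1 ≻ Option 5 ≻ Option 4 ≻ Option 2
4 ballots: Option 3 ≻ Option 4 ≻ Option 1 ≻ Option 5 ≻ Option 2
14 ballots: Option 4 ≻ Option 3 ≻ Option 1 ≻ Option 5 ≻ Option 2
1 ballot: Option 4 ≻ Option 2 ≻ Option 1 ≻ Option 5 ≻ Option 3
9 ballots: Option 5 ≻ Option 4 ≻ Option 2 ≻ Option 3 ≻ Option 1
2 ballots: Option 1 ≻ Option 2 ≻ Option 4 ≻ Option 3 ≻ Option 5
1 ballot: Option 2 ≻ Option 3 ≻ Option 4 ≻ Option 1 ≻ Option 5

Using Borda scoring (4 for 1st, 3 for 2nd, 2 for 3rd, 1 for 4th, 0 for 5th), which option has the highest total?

Option 4

Option 1: 14×1 + 4×3 + 4×2 + 14×2 + 1×2 + 9×0 + 2×4 + 1×1 = 73
Option 2: 14×3 + 4×0 + 4×0 + 14×0 + 1×3 + 9×2 + 2×3 + 1×4 = 73
Option 3: 14×0 + 4×4 + 4×4 + 14×3 + 1×0 + 9×1 + 2×1 + 1×3 = 88
Option 4: 14×2 + 4×1 + 4×3 + 14×4 + 1×4 + 9×3 + 2×2 + 1×2 = 137
Option 5: 14×4 + 4×2 + 4×1 + 14×1 + 1×1 + 9×4 + 2×0 + 1×0 = 119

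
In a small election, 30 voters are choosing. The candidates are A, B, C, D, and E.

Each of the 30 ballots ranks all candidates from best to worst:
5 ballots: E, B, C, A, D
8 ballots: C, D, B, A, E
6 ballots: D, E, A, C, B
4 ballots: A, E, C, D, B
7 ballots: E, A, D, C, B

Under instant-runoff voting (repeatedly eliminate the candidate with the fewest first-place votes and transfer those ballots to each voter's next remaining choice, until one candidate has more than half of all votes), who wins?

Round 1: A 4, B 0, C 8, D 6, E 12. B eliminated.
Round 2: A 4, C 8, D 6, E 12. A eliminated.
Round 3: C 8, D 6, E 16. E has a majority (≥16).

E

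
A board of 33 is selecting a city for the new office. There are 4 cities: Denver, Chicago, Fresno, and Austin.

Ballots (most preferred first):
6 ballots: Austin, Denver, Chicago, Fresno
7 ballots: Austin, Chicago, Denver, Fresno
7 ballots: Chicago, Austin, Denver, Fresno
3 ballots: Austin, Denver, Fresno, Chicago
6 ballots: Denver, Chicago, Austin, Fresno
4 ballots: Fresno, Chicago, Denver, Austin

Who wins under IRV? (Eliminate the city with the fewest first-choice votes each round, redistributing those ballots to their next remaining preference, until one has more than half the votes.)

Round 1: Denver 6, Chicago 7, Fresno 4, Austin 16. Fresno eliminated.
Round 2: Denver 6, Chicago 11, Austin 16. Denver eliminated.
Round 3: Chicago 17, Austin 16. Chicago has a majority (≥17).

Chicago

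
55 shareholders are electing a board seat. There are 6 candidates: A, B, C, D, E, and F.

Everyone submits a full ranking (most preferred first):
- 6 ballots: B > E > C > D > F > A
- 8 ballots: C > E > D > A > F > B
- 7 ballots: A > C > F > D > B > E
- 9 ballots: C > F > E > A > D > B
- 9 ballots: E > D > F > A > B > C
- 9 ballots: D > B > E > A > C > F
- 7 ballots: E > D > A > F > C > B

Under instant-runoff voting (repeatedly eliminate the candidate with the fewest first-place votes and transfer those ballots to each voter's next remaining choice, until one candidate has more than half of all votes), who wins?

E

Round 1: A 7, B 6, C 17, D 9, E 16, F 0. F eliminated.
Round 2: A 7, B 6, C 17, D 9, E 16. B eliminated.
Round 3: A 7, C 17, D 9, E 22. A eliminated.
Round 4: C 24, D 9, E 22. D eliminated.
Round 5: C 24, E 31. E has a majority (≥28).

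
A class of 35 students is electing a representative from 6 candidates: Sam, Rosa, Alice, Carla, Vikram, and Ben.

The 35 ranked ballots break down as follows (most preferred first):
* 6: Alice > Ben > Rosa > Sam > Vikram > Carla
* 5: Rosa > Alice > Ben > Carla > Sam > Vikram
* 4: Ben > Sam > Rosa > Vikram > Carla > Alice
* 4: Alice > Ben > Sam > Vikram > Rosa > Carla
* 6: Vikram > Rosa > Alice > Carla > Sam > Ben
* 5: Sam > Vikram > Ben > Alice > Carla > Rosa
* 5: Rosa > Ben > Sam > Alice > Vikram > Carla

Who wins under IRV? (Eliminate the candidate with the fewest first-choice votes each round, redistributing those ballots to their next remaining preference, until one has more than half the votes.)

Rosa

Round 1: Sam 5, Rosa 10, Alice 10, Carla 0, Vikram 6, Ben 4. Carla eliminated.
Round 2: Sam 5, Rosa 10, Alice 10, Vikram 6, Ben 4. Ben eliminated.
Round 3: Sam 9, Rosa 10, Alice 10, Vikram 6. Vikram eliminated.
Round 4: Sam 9, Rosa 16, Alice 10. Sam eliminated.
Round 5: Rosa 20, Alice 15. Rosa has a majority (≥18).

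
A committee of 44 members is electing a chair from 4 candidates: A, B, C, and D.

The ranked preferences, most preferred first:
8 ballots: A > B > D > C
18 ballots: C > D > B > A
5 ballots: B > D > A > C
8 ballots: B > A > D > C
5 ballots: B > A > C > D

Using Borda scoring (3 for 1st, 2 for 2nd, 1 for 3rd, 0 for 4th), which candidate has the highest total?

B

A: 8×3 + 18×0 + 5×1 + 8×2 + 5×2 = 55
B: 8×2 + 18×1 + 5×3 + 8×3 + 5×3 = 88
C: 8×0 + 18×3 + 5×0 + 8×0 + 5×1 = 59
D: 8×1 + 18×2 + 5×2 + 8×1 + 5×0 = 62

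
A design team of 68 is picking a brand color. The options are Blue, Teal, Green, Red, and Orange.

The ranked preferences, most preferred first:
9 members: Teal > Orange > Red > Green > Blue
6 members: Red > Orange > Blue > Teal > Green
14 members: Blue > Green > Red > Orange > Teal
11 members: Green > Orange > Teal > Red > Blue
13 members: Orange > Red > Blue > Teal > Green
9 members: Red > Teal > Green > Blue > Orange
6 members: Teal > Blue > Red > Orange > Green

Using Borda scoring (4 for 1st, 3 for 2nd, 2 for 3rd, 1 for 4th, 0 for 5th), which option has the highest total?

Red

Blue: 9×0 + 6×2 + 14×4 + 11×0 + 13×2 + 9×1 + 6×3 = 121
Teal: 9×4 + 6×1 + 14×0 + 11×2 + 13×1 + 9×3 + 6×4 = 128
Green: 9×1 + 6×0 + 14×3 + 11×4 + 13×0 + 9×2 + 6×0 = 113
Red: 9×2 + 6×4 + 14×2 + 11×1 + 13×3 + 9×4 + 6×2 = 168
Orange: 9×3 + 6×3 + 14×1 + 11×3 + 13×4 + 9×0 + 6×1 = 150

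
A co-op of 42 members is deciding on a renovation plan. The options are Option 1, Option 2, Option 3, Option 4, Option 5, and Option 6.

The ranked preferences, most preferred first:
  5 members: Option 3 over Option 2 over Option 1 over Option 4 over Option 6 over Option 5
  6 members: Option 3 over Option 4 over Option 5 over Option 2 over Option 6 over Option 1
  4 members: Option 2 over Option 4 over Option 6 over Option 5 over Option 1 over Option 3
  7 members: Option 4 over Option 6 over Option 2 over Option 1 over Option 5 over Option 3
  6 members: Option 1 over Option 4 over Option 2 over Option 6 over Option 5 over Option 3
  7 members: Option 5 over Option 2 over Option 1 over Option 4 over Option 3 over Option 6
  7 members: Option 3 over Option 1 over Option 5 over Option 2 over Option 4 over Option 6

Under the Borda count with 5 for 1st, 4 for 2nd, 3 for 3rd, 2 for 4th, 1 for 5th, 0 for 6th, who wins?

Option 2

Option 1: 5×3 + 6×0 + 4×1 + 7×2 + 6×5 + 7×3 + 7×4 = 112
Option 2: 5×4 + 6×2 + 4×5 + 7×3 + 6×3 + 7×4 + 7×2 = 133
Option 3: 5×5 + 6×5 + 4×0 + 7×0 + 6×0 + 7×1 + 7×5 = 97
Option 4: 5×2 + 6×4 + 4×4 + 7×5 + 6×4 + 7×2 + 7×1 = 130
Option 5: 5×0 + 6×3 + 4×2 + 7×1 + 6×1 + 7×5 + 7×3 = 95
Option 6: 5×1 + 6×1 + 4×3 + 7×4 + 6×2 + 7×0 + 7×0 = 63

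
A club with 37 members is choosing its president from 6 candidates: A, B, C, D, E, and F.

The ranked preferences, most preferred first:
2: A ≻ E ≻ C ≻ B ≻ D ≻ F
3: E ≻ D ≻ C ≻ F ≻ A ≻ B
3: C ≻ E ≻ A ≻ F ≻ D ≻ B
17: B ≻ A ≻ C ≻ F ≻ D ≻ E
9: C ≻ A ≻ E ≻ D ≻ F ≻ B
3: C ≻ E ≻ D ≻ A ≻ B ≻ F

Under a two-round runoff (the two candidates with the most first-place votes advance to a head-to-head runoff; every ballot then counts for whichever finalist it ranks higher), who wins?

Round 1 first-place votes: A 2, B 17, C 15, D 0, E 3, F 0. B and C advance.
Runoff: B is ranked above C on 17 ballots, C above B on 20.

C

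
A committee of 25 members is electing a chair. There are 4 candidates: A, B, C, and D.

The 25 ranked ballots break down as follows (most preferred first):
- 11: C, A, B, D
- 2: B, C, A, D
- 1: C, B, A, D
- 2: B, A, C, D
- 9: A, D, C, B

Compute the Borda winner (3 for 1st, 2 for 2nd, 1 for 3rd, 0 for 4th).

A: 11×2 + 2×1 + 1×1 + 2×2 + 9×3 = 56
B: 11×1 + 2×3 + 1×2 + 2×3 + 9×0 = 25
C: 11×3 + 2×2 + 1×3 + 2×1 + 9×1 = 51
D: 11×0 + 2×0 + 1×0 + 2×0 + 9×2 = 18

A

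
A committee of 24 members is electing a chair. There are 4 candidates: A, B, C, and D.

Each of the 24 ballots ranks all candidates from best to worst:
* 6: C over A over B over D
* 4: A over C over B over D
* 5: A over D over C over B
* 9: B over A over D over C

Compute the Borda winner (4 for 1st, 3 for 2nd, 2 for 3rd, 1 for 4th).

A: 6×3 + 4×4 + 5×4 + 9×3 = 81
B: 6×2 + 4×2 + 5×1 + 9×4 = 61
C: 6×4 + 4×3 + 5×2 + 9×1 = 55
D: 6×1 + 4×1 + 5×3 + 9×2 = 43

A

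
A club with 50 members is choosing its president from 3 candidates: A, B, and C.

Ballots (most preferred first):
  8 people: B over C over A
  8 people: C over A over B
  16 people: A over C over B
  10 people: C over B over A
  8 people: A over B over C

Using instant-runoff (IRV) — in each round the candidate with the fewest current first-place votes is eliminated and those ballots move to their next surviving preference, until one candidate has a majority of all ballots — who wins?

Round 1: A 24, B 8, C 18. B eliminated.
Round 2: A 24, C 26. C has a majority (≥26).

C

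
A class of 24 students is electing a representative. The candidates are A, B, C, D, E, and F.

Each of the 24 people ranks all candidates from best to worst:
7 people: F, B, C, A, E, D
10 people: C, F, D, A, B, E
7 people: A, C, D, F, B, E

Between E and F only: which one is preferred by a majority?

F

E is ranked above F on 0 ballots; F above E on 24.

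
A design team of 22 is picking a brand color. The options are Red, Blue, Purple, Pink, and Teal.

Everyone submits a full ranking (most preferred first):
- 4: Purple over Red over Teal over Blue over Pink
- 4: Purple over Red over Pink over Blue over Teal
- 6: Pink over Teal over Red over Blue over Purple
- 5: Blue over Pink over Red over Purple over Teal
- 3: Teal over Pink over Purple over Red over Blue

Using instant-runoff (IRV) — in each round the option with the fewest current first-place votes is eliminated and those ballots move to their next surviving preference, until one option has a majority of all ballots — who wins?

Round 1: Red 0, Blue 5, Purple 8, Pink 6, Teal 3. Red eliminated.
Round 2: Blue 5, Purple 8, Pink 6, Teal 3. Teal eliminated.
Round 3: Blue 5, Purple 8, Pink 9. Blue eliminated.
Round 4: Purple 8, Pink 14. Pink has a majority (≥12).

Pink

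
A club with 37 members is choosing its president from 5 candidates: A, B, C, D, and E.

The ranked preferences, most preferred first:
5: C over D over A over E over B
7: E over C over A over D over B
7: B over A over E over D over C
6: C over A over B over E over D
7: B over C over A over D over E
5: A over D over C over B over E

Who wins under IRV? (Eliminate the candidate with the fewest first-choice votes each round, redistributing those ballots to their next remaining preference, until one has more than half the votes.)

Round 1: A 5, B 14, C 11, D 0, E 7. D eliminated.
Round 2: A 5, B 14, C 11, E 7. A eliminated.
Round 3: B 14, C 16, E 7. E eliminated.
Round 4: B 14, C 23. C has a majority (≥19).

C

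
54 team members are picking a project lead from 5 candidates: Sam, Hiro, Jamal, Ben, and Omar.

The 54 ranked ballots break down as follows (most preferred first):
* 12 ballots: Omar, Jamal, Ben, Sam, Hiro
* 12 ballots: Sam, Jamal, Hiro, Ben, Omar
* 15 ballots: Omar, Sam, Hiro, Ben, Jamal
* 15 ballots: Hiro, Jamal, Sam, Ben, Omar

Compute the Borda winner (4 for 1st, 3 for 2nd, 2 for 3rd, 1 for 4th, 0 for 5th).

Sam: 12×1 + 12×4 + 15×3 + 15×2 = 135
Hiro: 12×0 + 12×2 + 15×2 + 15×4 = 114
Jamal: 12×3 + 12×3 + 15×0 + 15×3 = 117
Ben: 12×2 + 12×1 + 15×1 + 15×1 = 66
Omar: 12×4 + 12×0 + 15×4 + 15×0 = 108

Sam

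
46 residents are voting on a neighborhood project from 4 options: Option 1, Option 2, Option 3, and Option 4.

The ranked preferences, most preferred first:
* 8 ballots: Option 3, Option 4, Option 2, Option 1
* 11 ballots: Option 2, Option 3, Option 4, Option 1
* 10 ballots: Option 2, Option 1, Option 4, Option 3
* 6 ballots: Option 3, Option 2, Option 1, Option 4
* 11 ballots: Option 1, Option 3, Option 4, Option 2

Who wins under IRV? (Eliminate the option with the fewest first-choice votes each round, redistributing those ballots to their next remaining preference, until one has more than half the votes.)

Option 3

Round 1: Option 1 11, Option 2 21, Option 3 14, Option 4 0. Option 4 eliminated.
Round 2: Option 1 11, Option 2 21, Option 3 14. Option 1 eliminated.
Round 3: Option 2 21, Option 3 25. Option 3 has a majority (≥24).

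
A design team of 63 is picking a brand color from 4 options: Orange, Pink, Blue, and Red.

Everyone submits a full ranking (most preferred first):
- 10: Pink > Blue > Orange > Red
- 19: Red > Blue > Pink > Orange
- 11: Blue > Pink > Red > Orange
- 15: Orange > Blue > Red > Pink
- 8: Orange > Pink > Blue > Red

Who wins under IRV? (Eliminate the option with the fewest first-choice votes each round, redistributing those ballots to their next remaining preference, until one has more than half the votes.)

Round 1: Orange 23, Pink 10, Blue 11, Red 19. Pink eliminated.
Round 2: Orange 23, Blue 21, Red 19. Red eliminated.
Round 3: Orange 23, Blue 40. Blue has a majority (≥32).

Blue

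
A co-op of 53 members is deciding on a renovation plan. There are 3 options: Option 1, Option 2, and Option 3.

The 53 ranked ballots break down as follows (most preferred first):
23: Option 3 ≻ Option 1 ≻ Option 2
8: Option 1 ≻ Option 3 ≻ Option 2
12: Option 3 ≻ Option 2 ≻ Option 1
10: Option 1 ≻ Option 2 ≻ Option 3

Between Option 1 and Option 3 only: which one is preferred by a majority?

Option 1 is ranked above Option 3 on 18 ballots; Option 3 above Option 1 on 35.

Option 3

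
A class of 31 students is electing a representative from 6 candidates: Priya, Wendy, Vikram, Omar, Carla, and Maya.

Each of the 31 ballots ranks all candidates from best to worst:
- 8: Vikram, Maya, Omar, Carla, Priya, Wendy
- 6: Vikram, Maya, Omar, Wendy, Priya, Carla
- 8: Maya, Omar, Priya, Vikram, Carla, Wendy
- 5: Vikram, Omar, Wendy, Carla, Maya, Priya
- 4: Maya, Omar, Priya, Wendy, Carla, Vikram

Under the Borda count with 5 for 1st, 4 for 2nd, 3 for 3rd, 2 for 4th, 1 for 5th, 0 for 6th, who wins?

Maya

Priya: 8×1 + 6×1 + 8×3 + 5×0 + 4×3 = 50
Wendy: 8×0 + 6×2 + 8×0 + 5×3 + 4×2 = 35
Vikram: 8×5 + 6×5 + 8×2 + 5×5 + 4×0 = 111
Omar: 8×3 + 6×3 + 8×4 + 5×4 + 4×4 = 110
Carla: 8×2 + 6×0 + 8×1 + 5×2 + 4×1 = 38
Maya: 8×4 + 6×4 + 8×5 + 5×1 + 4×5 = 121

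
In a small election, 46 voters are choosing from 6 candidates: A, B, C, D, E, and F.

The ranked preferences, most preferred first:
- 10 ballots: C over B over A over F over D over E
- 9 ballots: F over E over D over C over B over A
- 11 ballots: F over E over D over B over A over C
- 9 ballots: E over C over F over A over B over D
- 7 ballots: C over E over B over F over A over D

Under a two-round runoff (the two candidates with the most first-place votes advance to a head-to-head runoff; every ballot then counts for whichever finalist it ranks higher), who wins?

Round 1 first-place votes: A 0, B 0, C 17, D 0, E 9, F 20. F and C advance.
Runoff: F is ranked above C on 20 ballots, C above F on 26.

C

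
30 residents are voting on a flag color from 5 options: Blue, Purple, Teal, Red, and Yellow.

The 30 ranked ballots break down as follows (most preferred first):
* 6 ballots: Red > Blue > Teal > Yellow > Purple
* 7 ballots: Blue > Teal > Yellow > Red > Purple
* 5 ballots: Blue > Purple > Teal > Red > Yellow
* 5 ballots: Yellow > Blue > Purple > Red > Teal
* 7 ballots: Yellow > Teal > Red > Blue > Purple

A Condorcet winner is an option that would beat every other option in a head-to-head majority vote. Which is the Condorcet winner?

Blue vs Purple: 30–0
Blue vs Teal: 23–7
Blue vs Red: 17–13
Blue vs Yellow: 18–12
Blue beats every other option.

Blue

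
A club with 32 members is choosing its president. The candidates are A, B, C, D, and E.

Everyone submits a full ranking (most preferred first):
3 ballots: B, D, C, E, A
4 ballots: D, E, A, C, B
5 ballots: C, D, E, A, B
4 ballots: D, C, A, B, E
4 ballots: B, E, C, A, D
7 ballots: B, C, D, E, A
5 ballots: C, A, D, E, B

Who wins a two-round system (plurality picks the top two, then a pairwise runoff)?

Round 1 first-place votes: A 0, B 14, C 10, D 8, E 0. B and C advance.
Runoff: B is ranked above C on 14 ballots, C above B on 18.

C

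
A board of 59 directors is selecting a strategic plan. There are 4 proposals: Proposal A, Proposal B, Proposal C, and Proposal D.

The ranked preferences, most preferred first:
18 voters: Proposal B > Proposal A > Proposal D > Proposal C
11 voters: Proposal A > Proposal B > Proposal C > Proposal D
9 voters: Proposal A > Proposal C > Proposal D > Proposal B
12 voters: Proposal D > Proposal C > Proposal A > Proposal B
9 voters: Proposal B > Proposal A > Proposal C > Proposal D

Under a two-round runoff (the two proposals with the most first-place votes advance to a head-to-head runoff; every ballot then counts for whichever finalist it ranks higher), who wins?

Round 1 first-place votes: Proposal A 20, Proposal B 27, Proposal C 0, Proposal D 12. Proposal B and Proposal A advance.
Runoff: Proposal B is ranked above Proposal A on 27 ballots, Proposal A above Proposal B on 32.

Proposal A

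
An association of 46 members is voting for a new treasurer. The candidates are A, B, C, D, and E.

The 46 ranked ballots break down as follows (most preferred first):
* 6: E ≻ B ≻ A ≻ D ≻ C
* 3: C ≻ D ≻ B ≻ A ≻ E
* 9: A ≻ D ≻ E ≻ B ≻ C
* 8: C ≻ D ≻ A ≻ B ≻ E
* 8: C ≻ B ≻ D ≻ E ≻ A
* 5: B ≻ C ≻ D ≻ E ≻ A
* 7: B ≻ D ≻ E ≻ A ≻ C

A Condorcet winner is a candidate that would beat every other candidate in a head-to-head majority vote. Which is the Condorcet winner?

B

B vs A: 29–17
B vs C: 27–19
B vs D: 26–20
B vs E: 31–15
B beats every other candidate.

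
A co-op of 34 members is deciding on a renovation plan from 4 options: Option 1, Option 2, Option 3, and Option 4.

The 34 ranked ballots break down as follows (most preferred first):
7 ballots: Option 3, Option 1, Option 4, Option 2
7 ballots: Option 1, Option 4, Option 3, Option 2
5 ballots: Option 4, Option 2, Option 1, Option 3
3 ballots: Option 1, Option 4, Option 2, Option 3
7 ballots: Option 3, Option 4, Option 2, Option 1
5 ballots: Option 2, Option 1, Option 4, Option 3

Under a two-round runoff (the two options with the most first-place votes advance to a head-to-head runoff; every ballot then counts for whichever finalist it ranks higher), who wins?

Round 1 first-place votes: Option 1 10, Option 2 5, Option 3 14, Option 4 5. Option 3 and Option 1 advance.
Runoff: Option 3 is ranked above Option 1 on 14 ballots, Option 1 above Option 3 on 20.

Option 1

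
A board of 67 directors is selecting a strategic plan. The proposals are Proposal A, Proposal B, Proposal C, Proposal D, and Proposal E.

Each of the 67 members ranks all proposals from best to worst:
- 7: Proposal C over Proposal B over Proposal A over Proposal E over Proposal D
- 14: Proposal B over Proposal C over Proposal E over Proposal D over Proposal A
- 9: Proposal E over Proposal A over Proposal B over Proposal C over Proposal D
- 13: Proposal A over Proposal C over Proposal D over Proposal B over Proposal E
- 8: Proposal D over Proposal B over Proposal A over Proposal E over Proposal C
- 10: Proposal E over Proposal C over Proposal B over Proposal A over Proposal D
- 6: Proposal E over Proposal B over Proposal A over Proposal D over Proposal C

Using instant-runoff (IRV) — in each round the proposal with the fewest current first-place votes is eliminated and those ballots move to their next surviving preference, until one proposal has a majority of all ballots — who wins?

Proposal B

Round 1: Proposal A 13, Proposal B 14, Proposal C 7, Proposal D 8, Proposal E 25. Proposal C eliminated.
Round 2: Proposal A 13, Proposal B 21, Proposal D 8, Proposal E 25. Proposal D eliminated.
Round 3: Proposal A 13, Proposal B 29, Proposal E 25. Proposal A eliminated.
Round 4: Proposal B 42, Proposal E 25. Proposal B has a majority (≥34).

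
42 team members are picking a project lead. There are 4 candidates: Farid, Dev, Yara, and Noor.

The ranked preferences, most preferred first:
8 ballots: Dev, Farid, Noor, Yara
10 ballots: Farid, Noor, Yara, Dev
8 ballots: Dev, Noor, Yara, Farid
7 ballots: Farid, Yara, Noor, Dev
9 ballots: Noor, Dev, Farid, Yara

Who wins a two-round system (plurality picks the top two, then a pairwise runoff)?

Round 1 first-place votes: Farid 17, Dev 16, Yara 0, Noor 9. Farid and Dev advance.
Runoff: Farid is ranked above Dev on 17 ballots, Dev above Farid on 25.

Dev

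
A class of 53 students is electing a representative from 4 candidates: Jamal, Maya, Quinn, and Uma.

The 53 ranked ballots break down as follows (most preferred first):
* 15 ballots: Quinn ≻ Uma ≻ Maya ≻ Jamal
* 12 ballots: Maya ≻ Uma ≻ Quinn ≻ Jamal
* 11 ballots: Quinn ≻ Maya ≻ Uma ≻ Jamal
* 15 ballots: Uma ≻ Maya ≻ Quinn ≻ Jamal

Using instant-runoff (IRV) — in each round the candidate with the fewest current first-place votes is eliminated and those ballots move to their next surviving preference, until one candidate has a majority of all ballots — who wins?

Round 1: Jamal 0, Maya 12, Quinn 26, Uma 15. Jamal eliminated.
Round 2: Maya 12, Quinn 26, Uma 15. Maya eliminated.
Round 3: Quinn 26, Uma 27. Uma has a majority (≥27).

Uma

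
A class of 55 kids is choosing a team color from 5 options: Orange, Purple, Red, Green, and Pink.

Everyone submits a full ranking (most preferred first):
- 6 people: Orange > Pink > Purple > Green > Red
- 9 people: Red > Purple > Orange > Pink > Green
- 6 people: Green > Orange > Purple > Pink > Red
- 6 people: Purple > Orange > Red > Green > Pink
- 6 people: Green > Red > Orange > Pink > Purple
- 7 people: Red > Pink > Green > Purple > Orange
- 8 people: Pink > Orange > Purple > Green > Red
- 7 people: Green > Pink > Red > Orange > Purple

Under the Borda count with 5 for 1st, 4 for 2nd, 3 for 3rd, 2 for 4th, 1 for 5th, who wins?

Orange

Orange: 6×5 + 9×3 + 6×4 + 6×4 + 6×3 + 7×1 + 8×4 + 7×2 = 176
Purple: 6×3 + 9×4 + 6×3 + 6×5 + 6×1 + 7×2 + 8×3 + 7×1 = 153
Red: 6×1 + 9×5 + 6×1 + 6×3 + 6×4 + 7×5 + 8×1 + 7×3 = 163
Green: 6×2 + 9×1 + 6×5 + 6×2 + 6×5 + 7×3 + 8×2 + 7×5 = 165
Pink: 6×4 + 9×2 + 6×2 + 6×1 + 6×2 + 7×4 + 8×5 + 7×4 = 168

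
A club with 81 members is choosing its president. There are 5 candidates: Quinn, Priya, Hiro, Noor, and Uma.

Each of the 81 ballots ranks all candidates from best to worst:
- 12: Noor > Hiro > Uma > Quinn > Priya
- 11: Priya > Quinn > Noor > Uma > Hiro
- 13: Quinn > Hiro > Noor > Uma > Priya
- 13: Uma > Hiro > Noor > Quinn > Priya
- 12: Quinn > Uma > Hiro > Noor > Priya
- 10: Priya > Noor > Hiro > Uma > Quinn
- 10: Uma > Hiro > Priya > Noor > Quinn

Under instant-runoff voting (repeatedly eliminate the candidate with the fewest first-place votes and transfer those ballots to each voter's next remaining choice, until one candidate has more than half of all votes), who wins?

Uma

Round 1: Quinn 25, Priya 21, Hiro 0, Noor 12, Uma 23. Hiro eliminated.
Round 2: Quinn 25, Priya 21, Noor 12, Uma 23. Noor eliminated.
Round 3: Quinn 25, Priya 21, Uma 35. Priya eliminated.
Round 4: Quinn 36, Uma 45. Uma has a majority (≥41).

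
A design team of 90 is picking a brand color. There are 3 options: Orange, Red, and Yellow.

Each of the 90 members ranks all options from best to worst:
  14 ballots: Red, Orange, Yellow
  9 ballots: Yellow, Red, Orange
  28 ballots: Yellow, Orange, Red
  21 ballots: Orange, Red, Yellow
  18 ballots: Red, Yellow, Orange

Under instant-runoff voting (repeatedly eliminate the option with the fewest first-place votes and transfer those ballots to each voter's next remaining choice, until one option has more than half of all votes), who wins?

Red

Round 1: Orange 21, Red 32, Yellow 37. Orange eliminated.
Round 2: Red 53, Yellow 37. Red has a majority (≥46).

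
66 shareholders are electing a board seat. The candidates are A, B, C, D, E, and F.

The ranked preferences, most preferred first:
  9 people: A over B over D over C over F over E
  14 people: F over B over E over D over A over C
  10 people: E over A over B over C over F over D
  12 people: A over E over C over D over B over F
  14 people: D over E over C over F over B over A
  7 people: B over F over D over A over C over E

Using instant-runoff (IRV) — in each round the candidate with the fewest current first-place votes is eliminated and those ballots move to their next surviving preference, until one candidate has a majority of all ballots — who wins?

F

Round 1: A 21, B 7, C 0, D 14, E 10, F 14. C eliminated.
Round 2: A 21, B 7, D 14, E 10, F 14. B eliminated.
Round 3: A 21, D 14, E 10, F 21. E eliminated.
Round 4: A 31, D 14, F 21. D eliminated.
Round 5: A 31, F 35. F has a majority (≥34).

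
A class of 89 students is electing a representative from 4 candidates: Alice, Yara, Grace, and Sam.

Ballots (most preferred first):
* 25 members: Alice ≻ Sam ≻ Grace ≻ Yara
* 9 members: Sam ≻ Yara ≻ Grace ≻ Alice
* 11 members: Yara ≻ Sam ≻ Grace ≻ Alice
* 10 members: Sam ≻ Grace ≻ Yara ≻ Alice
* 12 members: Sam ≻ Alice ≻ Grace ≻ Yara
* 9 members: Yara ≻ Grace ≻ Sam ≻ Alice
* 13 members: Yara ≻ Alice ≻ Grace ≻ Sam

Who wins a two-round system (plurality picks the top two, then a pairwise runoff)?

Round 1 first-place votes: Alice 25, Yara 33, Grace 0, Sam 31. Yara and Sam advance.
Runoff: Yara is ranked above Sam on 33 ballots, Sam above Yara on 56.

Sam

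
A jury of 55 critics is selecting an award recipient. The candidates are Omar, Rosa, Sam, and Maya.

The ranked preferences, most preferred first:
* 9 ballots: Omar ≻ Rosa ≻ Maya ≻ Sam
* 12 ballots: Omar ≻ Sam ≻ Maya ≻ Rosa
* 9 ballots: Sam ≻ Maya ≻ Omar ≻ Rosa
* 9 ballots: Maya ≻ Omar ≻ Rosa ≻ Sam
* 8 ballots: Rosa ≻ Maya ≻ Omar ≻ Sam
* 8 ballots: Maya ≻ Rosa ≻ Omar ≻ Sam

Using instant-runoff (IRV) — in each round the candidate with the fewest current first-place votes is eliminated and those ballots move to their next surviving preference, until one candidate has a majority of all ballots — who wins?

Round 1: Omar 21, Rosa 8, Sam 9, Maya 17. Rosa eliminated.
Round 2: Omar 21, Sam 9, Maya 25. Sam eliminated.
Round 3: Omar 21, Maya 34. Maya has a majority (≥28).

Maya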